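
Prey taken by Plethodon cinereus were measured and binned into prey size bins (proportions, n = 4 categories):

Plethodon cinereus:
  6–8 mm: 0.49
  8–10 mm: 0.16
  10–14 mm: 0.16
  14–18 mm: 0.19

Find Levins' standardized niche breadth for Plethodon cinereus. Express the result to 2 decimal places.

Σpᵢ² = 0.49² + 0.16² + 0.16² + 0.19² = 0.2401 + 0.0256 + 0.0256 + 0.0361 = 0.3274
B = 1 / 0.3274 = 3.0544
Bₛ = (B − 1)/(n − 1) = (3.0544 − 1)/(4 − 1) = 2.0544/3 = 0.6848

0.68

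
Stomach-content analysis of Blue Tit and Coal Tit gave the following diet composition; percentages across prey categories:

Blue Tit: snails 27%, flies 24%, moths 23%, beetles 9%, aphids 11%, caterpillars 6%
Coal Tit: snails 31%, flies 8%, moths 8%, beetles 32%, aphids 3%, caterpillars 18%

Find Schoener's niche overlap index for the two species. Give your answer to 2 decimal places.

0.61

Convert percentages to proportions (divide by 100).
Σ|p₁ᵢ − p₂ᵢ| = 0.04 + 0.16 + 0.15 + 0.23 + 0.08 + 0.12 = 0.78
D = 1 − ½ × 0.78 = 1 − 0.390 = 0.6100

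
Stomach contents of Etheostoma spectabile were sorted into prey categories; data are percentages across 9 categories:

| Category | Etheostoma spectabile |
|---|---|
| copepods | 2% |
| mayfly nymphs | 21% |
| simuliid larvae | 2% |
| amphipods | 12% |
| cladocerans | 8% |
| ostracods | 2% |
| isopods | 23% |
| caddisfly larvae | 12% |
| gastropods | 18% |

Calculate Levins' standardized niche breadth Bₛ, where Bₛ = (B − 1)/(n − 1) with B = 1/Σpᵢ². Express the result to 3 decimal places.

0.629

Convert percentages to proportions (divide by 100).
Σpᵢ² = 0.02² + 0.21² + 0.02² + 0.12² + 0.08² + 0.02² + 0.23² + 0.12² + 0.18² = 0.0004 + 0.0441 + 0.0004 + 0.0144 + 0.0064 + 0.0004 + 0.0529 + 0.0144 + 0.0324 = 0.1658
B = 1 / 0.1658 = 6.03136
Bₛ = (B − 1)/(n − 1) = (6.03136 − 1)/(9 − 1) = 5.03136/8 = 0.62892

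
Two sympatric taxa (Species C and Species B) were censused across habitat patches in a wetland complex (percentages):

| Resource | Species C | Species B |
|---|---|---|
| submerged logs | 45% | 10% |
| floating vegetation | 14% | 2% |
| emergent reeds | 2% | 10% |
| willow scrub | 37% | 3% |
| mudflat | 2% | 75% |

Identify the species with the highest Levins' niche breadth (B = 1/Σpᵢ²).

Convert percentages to proportions (divide by 100).
Σp_Cᵢ² = 0.45² + 0.14² + 0.02² + 0.37² + 0.02² = 0.2025 + 0.0196 + 0.0004 + 0.1369 + 0.0004 = 0.3598
B_C = 1 / 0.3598 = 2.7793
Σp_Bᵢ² = 0.10² + 0.02² + 0.10² + 0.03² + 0.75² = 0.0100 + 0.0004 + 0.0100 + 0.0009 + 0.5625 = 0.5838
B_B = 1 / 0.5838 = 1.7129
Highest B → broadest niche (most generalist): Species C (B = 2.78).

Species C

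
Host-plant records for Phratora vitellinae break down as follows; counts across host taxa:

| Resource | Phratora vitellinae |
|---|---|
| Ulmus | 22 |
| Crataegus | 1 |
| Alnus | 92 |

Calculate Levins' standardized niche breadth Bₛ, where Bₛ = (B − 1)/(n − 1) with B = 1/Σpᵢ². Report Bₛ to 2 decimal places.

Proportions for Phratora vitellinae (n=115): 22/115=0.1913, 1/115=0.0087, 92/115=0.8000
Σpᵢ² = 0.1913² + 0.0087² + 0.8000² = 0.036596 + 0.000076 + 0.640000 = 0.676672
B = 1 / 0.676672 = 1.4778
Bₛ = (B − 1)/(n − 1) = (1.4778 − 1)/(3 − 1) = 0.4778/2 = 0.2389

0.24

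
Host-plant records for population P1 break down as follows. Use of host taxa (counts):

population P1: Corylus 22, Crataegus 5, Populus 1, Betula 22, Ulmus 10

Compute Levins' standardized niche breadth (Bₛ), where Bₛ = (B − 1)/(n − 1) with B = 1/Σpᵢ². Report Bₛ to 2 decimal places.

0.57

Proportions for population P1 (n=60): 22/60=0.3667, 5/60=0.0833, 1/60=0.0167, 22/60=0.3667, 10/60=0.1667
Σpᵢ² = 0.3667² + 0.0833² + 0.0167² + 0.3667² + 0.1667² = 0.134469 + 0.006939 + 0.000279 + 0.134469 + 0.027789 = 0.303945
B = 1 / 0.303945 = 3.2901
Bₛ = (B − 1)/(n − 1) = (3.2901 − 1)/(5 − 1) = 2.2901/4 = 0.5725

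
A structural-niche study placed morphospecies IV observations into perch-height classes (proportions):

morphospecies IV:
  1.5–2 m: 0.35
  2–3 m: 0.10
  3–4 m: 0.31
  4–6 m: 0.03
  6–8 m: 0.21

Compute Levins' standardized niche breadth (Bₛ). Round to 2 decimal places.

0.66

Σpᵢ² = 0.35² + 0.10² + 0.31² + 0.03² + 0.21² = 0.1225 + 0.0100 + 0.0961 + 0.0009 + 0.0441 = 0.2736
B = 1 / 0.2736 = 3.6550
Bₛ = (B − 1)/(n − 1) = (3.6550 − 1)/(5 − 1) = 2.6550/4 = 0.6638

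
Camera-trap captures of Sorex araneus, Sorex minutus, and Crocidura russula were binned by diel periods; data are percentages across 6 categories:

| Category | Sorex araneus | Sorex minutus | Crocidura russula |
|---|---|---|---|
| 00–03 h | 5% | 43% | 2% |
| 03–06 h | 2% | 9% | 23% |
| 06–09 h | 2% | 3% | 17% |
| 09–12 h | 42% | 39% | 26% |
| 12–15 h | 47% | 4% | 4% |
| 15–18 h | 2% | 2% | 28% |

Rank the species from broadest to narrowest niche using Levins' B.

Crocidura russula > Sorex minutus > Sorex araneus

Convert percentages to proportions (divide by 100).
Σp_aranᵢ² = 0.05² + 0.02² + 0.02² + 0.42² + 0.47² + 0.02² = 0.0025 + 0.0004 + 0.0004 + 0.1764 + 0.2209 + 0.0004 = 0.4010
B_aran = 1 / 0.4010 = 2.4938
Σp_minuᵢ² = 0.43² + 0.09² + 0.03² + 0.39² + 0.04² + 0.02² = 0.1849 + 0.0081 + 0.0009 + 0.1521 + 0.0016 + 0.0004 = 0.3480
B_minu = 1 / 0.3480 = 2.8736
Σp_russᵢ² = 0.02² + 0.23² + 0.17² + 0.26² + 0.04² + 0.28² = 0.0004 + 0.0529 + 0.0289 + 0.0676 + 0.0016 + 0.0784 = 0.2298
B_russ = 1 / 0.2298 = 4.3516
Ranking by B (broadest → narrowest): Crocidura russula (4.35) > Sorex minutus (2.87) > Sorex araneus (2.49)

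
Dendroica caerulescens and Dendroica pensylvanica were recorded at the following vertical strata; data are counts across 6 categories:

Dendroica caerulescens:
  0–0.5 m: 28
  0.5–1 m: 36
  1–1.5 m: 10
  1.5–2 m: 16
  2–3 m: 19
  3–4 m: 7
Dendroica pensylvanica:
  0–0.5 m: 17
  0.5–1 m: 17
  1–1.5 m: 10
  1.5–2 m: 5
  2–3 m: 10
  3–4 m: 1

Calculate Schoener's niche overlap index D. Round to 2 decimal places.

0.87

Proportions for Dendroica caerulescens (n=116): 28/116=0.2414, 36/116=0.3103, 10/116=0.0862, 16/116=0.1379, 19/116=0.1638, 7/116=0.0603
Proportions for Dendroica pensylvanica (n=60): 17/60=0.2833, 17/60=0.2833, 10/60=0.1667, 5/60=0.0833, 10/60=0.1667, 1/60=0.0167
Σ|p₁ᵢ − p₂ᵢ| = 0.0419 + 0.0270 + 0.0805 + 0.0546 + 0.0029 + 0.0436 = 0.2505
D = 1 − ½ × 0.2505 = 1 − 0.12525 = 0.87475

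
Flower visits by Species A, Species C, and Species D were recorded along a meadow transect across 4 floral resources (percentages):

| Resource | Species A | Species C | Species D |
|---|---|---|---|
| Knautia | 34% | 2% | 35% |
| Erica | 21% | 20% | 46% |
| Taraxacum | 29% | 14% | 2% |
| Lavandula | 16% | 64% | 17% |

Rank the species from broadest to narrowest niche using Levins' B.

Convert percentages to proportions (divide by 100).
Σp_Aᵢ² = 0.34² + 0.21² + 0.29² + 0.16² = 0.1156 + 0.0441 + 0.0841 + 0.0256 = 0.2694
B_A = 1 / 0.2694 = 3.7120
Σp_Cᵢ² = 0.02² + 0.20² + 0.14² + 0.64² = 0.0004 + 0.0400 + 0.0196 + 0.4096 = 0.4696
B_C = 1 / 0.4696 = 2.1295
Σp_Dᵢ² = 0.35² + 0.46² + 0.02² + 0.17² = 0.1225 + 0.2116 + 0.0004 + 0.0289 = 0.3634
B_D = 1 / 0.3634 = 2.7518
Ranking by B (broadest → narrowest): Species A (3.71) > Species D (2.75) > Species C (2.13)

Species A > Species D > Species C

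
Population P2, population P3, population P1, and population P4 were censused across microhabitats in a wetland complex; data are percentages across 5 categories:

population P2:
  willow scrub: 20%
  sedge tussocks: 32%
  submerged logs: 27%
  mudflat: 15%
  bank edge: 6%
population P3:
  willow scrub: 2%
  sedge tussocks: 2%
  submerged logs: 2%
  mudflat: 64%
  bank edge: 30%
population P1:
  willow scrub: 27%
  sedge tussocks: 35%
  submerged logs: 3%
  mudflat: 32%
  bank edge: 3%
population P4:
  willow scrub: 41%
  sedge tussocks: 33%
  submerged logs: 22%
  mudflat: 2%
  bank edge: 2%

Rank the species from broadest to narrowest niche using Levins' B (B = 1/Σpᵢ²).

Convert percentages to proportions (divide by 100).
Σp_P2ᵢ² = 0.20² + 0.32² + 0.27² + 0.15² + 0.06² = 0.0400 + 0.1024 + 0.0729 + 0.0225 + 0.0036 = 0.2414
B_P2 = 1 / 0.2414 = 4.1425
Σp_P3ᵢ² = 0.02² + 0.02² + 0.02² + 0.64² + 0.30² = 0.0004 + 0.0004 + 0.0004 + 0.4096 + 0.0900 = 0.5008
B_P3 = 1 / 0.5008 = 1.9968
Σp_P1ᵢ² = 0.27² + 0.35² + 0.03² + 0.32² + 0.03² = 0.0729 + 0.1225 + 0.0009 + 0.1024 + 0.0009 = 0.2996
B_P1 = 1 / 0.2996 = 3.3378
Σp_P4ᵢ² = 0.41² + 0.33² + 0.22² + 0.02² + 0.02² = 0.1681 + 0.1089 + 0.0484 + 0.0004 + 0.0004 = 0.3262
B_P4 = 1 / 0.3262 = 3.0656
Ranking by B (broadest → narrowest): population P2 (4.14) > population P1 (3.34) > population P4 (3.07) > population P3 (2.00)

population P2 > population P1 > population P4 > population P3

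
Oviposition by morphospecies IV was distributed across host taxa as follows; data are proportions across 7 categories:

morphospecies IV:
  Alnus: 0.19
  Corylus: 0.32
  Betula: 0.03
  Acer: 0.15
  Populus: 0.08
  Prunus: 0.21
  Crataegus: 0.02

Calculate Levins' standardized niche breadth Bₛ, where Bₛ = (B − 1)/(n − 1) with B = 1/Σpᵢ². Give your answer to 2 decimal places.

Σpᵢ² = 0.19² + 0.32² + 0.03² + 0.15² + 0.08² + 0.21² + 0.02² = 0.0361 + 0.1024 + 0.0009 + 0.0225 + 0.0064 + 0.0441 + 0.0004 = 0.2128
B = 1 / 0.2128 = 4.6992
Bₛ = (B − 1)/(n − 1) = (4.6992 − 1)/(7 − 1) = 3.6992/6 = 0.6165

0.62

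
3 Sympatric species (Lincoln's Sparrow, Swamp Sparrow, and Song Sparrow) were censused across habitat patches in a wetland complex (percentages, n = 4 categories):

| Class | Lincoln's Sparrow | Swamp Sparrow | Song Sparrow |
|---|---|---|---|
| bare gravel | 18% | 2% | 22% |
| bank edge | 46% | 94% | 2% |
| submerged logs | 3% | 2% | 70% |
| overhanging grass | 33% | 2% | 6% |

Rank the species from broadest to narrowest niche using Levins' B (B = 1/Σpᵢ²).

Convert percentages to proportions (divide by 100).
Σp_Lincᵢ² = 0.18² + 0.46² + 0.03² + 0.33² = 0.0324 + 0.2116 + 0.0009 + 0.1089 = 0.3538
B_Linc = 1 / 0.3538 = 2.8265
Σp_Swamᵢ² = 0.02² + 0.94² + 0.02² + 0.02² = 0.0004 + 0.8836 + 0.0004 + 0.0004 = 0.8848
B_Swam = 1 / 0.8848 = 1.1302
Σp_Songᵢ² = 0.22² + 0.02² + 0.70² + 0.06² = 0.0484 + 0.0004 + 0.4900 + 0.0036 = 0.5424
B_Song = 1 / 0.5424 = 1.8437
Ranking by B (broadest → narrowest): Lincoln's Sparrow (2.83) > Song Sparrow (1.84) > Swamp Sparrow (1.13)

Lincoln's Sparrow > Song Sparrow > Swamp Sparrow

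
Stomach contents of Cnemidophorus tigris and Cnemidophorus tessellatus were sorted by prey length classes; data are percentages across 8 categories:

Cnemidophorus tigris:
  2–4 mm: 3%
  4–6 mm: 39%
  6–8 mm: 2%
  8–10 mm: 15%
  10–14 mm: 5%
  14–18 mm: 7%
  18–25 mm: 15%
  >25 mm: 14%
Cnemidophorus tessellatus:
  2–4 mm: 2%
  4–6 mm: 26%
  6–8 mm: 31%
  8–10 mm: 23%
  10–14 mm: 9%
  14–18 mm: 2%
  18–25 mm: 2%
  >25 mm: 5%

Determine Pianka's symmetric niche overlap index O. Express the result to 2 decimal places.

0.70

Convert percentages to proportions (divide by 100).
Σ p₁ᵢp₂ᵢ = 0.0006 + 0.1014 + 0.0062 + 0.0345 + 0.0045 + 0.0014 + 0.0030 + 0.0070 = 0.1586
Σp_1ᵢ² = 0.03² + 0.39² + 0.02² + 0.15² + 0.05² + 0.07² + 0.15² + 0.14² = 0.0009 + 0.1521 + 0.0004 + 0.0225 + 0.0025 + 0.0049 + 0.0225 + 0.0196 = 0.2254
Σp_2ᵢ² = 0.02² + 0.26² + 0.31² + 0.23² + 0.09² + 0.02² + 0.02² + 0.05² = 0.0004 + 0.0676 + 0.0961 + 0.0529 + 0.0081 + 0.0004 + 0.0004 + 0.0025 = 0.2284
O = 0.1586 / √(0.2254 × 0.2284) = 0.1586 / 0.22690 = 0.6990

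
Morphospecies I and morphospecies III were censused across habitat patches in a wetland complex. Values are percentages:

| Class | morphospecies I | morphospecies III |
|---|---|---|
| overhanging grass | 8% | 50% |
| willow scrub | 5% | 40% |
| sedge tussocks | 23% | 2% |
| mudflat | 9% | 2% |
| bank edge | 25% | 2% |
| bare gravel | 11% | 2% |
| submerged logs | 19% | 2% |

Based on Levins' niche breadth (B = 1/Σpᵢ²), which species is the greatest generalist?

Convert percentages to proportions (divide by 100).
Σp_Iᵢ² = 0.08² + 0.05² + 0.23² + 0.09² + 0.25² + 0.11² + 0.19² = 0.0064 + 0.0025 + 0.0529 + 0.0081 + 0.0625 + 0.0121 + 0.0361 = 0.1806
B_I = 1 / 0.1806 = 5.5371
Σp_IIIᵢ² = 0.50² + 0.40² + 0.02² + 0.02² + 0.02² + 0.02² + 0.02² = 0.2500 + 0.1600 + 0.0004 + 0.0004 + 0.0004 + 0.0004 + 0.0004 = 0.4120
B_III = 1 / 0.4120 = 2.4272
Highest B → broadest niche (most generalist): morphospecies I (B = 5.54).

morphospecies I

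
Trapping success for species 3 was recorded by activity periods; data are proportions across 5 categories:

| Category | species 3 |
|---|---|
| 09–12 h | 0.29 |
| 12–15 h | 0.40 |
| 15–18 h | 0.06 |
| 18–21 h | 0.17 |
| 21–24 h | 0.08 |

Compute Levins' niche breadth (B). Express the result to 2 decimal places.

Σpᵢ² = 0.29² + 0.40² + 0.06² + 0.17² + 0.08² = 0.0841 + 0.1600 + 0.0036 + 0.0289 + 0.0064 = 0.2830
B = 1 / 0.2830 = 3.5336

3.53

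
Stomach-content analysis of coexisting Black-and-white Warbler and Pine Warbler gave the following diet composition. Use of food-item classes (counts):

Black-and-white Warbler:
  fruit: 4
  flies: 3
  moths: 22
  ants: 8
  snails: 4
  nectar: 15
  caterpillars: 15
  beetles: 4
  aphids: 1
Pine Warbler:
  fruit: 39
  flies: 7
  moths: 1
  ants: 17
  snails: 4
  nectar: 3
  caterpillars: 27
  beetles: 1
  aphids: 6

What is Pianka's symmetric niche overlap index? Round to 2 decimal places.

Proportions for Black-and-white Warbler (n=76): 4/76=0.0526, 3/76=0.0395, 22/76=0.2895, 8/76=0.1053, 4/76=0.0526, 15/76=0.1974, 15/76=0.1974, 4/76=0.0526, 1/76=0.0132
Proportions for Pine Warbler (n=105): 39/105=0.3714, 7/105=0.0667, 1/105=0.0095, 17/105=0.1619, 4/105=0.0381, 3/105=0.0286, 27/105=0.2571, 1/105=0.0095, 6/105=0.0571
Σ p₁ᵢp₂ᵢ = 0.019536 + 0.002635 + 0.002750 + 0.017048 + 0.002004 + 0.005646 + 0.050752 + 0.000500 + 0.000754 = 0.101625
Σp_1ᵢ² = 0.0526² + 0.0395² + 0.2895² + 0.1053² + 0.0526² + 0.1974² + 0.1974² + 0.0526² + 0.0132² = 0.002767 + 0.001560 + 0.083810 + 0.011088 + 0.002767 + 0.038967 + 0.038967 + 0.002767 + 0.000174 = 0.182867
Σp_2ᵢ² = 0.3714² + 0.0667² + 0.0095² + 0.1619² + 0.0381² + 0.0286² + 0.2571² + 0.0095² + 0.0571² = 0.137938 + 0.004449 + 0.000090 + 0.026212 + 0.001452 + 0.000818 + 0.066100 + 0.000090 + 0.003260 = 0.240409
O = 0.101625 / √(0.182867 × 0.240409) = 0.101625 / 0.2096733 = 0.4847

0.48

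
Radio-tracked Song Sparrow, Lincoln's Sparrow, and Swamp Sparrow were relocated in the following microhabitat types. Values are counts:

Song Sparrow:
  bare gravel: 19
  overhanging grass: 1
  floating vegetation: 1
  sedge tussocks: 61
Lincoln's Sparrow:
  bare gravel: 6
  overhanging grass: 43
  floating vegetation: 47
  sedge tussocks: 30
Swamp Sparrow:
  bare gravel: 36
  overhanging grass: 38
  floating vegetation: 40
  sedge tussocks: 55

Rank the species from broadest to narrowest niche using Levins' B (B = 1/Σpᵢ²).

Swamp Sparrow > Lincoln's Sparrow > Song Sparrow

Proportions for Song Sparrow (n=82): 19/82=0.2317, 1/82=0.0122, 1/82=0.0122, 61/82=0.7439
Proportions for Lincoln's Sparrow (n=126): 6/126=0.0476, 43/126=0.3413, 47/126=0.3730, 30/126=0.2381
Proportions for Swamp Sparrow (n=169): 36/169=0.2130, 38/169=0.2249, 40/169=0.2367, 55/169=0.3254
Σp_Songᵢ² = 0.2317² + 0.0122² + 0.0122² + 0.7439² = 0.053685 + 0.000149 + 0.000149 + 0.553387 = 0.607370
B_Song = 1 / 0.607370 = 1.6464
Σp_Lincᵢ² = 0.0476² + 0.3413² + 0.3730² + 0.2381² = 0.002266 + 0.116486 + 0.139129 + 0.056692 = 0.314573
B_Linc = 1 / 0.314573 = 3.1789
Σp_Swamᵢ² = 0.2130² + 0.2249² + 0.2367² + 0.3254² = 0.045369 + 0.050580 + 0.056027 + 0.105885 = 0.257861
B_Swam = 1 / 0.257861 = 3.8781
Ranking by B (broadest → narrowest): Swamp Sparrow (3.88) > Lincoln's Sparrow (3.18) > Song Sparrow (1.65)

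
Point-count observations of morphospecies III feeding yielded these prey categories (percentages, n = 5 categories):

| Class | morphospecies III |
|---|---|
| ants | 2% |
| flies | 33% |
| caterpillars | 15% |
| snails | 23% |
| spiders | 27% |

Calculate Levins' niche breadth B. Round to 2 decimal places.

Convert percentages to proportions (divide by 100).
Σpᵢ² = 0.02² + 0.33² + 0.15² + 0.23² + 0.27² = 0.0004 + 0.1089 + 0.0225 + 0.0529 + 0.0729 = 0.2576
B = 1 / 0.2576 = 3.8820

3.88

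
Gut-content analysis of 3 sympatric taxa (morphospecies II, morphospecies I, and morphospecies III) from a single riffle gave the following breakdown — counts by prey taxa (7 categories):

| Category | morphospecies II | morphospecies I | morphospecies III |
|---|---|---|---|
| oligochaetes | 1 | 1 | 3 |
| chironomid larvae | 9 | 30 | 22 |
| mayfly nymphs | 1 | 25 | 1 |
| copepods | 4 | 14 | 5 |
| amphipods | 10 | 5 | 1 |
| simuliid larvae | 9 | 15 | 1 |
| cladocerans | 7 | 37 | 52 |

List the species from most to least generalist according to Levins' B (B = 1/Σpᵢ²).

Proportions for morphospecies II (n=41): 1/41=0.0244, 9/41=0.2195, 1/41=0.0244, 4/41=0.0976, 10/41=0.2439, 9/41=0.2195, 7/41=0.1707
Proportions for morphospecies I (n=127): 1/127=0.0079, 30/127=0.2362, 25/127=0.1969, 14/127=0.1102, 5/127=0.0394, 15/127=0.1181, 37/127=0.2913
Proportions for morphospecies III (n=85): 3/85=0.0353, 22/85=0.2588, 1/85=0.0118, 5/85=0.0588, 1/85=0.0118, 1/85=0.0118, 52/85=0.6118
Σp_IIᵢ² = 0.0244² + 0.2195² + 0.0244² + 0.0976² + 0.2439² + 0.2195² + 0.1707² = 0.000595 + 0.048180 + 0.000595 + 0.009526 + 0.059487 + 0.048180 + 0.029138 = 0.195701
B_II = 1 / 0.195701 = 5.1098
Σp_Iᵢ² = 0.0079² + 0.2362² + 0.1969² + 0.1102² + 0.0394² + 0.1181² + 0.2913² = 0.000062 + 0.055790 + 0.038770 + 0.012144 + 0.001552 + 0.013948 + 0.084856 = 0.207122
B_I = 1 / 0.207122 = 4.8281
Σp_IIIᵢ² = 0.0353² + 0.2588² + 0.0118² + 0.0588² + 0.0118² + 0.0118² + 0.6118² = 0.001246 + 0.066977 + 0.000139 + 0.003457 + 0.000139 + 0.000139 + 0.374299 = 0.446396
B_III = 1 / 0.446396 = 2.2402
Ranking by B (broadest → narrowest): morphospecies II (5.11) > morphospecies I (4.83) > morphospecies III (2.24)

morphospecies II > morphospecies I > morphospecies III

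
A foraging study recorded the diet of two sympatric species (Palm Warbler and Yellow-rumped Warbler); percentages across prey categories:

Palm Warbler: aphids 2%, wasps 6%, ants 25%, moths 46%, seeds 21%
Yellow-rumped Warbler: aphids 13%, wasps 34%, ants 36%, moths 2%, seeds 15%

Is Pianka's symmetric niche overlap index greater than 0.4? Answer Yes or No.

Yes

Convert percentages to proportions (divide by 100).
Σ p₁ᵢp₂ᵢ = 0.0026 + 0.0204 + 0.0900 + 0.0092 + 0.0315 = 0.1537
Σp_1ᵢ² = 0.02² + 0.06² + 0.25² + 0.46² + 0.21² = 0.0004 + 0.0036 + 0.0625 + 0.2116 + 0.0441 = 0.3222
Σp_2ᵢ² = 0.13² + 0.34² + 0.36² + 0.02² + 0.15² = 0.0169 + 0.1156 + 0.1296 + 0.0004 + 0.0225 = 0.2850
O = 0.1537 / √(0.3222 × 0.2850) = 0.1537 / 0.30303 = 0.5072
O = 0.5072 > 0.4 → Yes.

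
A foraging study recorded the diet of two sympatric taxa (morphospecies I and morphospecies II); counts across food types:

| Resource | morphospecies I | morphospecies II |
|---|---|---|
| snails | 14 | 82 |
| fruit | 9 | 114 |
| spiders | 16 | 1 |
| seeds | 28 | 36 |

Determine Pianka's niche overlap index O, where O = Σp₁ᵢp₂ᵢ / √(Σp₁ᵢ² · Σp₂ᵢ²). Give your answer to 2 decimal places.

Proportions for morphospecies I (n=67): 14/67=0.2090, 9/67=0.1343, 16/67=0.2388, 28/67=0.4179
Proportions for morphospecies II (n=233): 82/233=0.3519, 114/233=0.4893, 1/233=0.0043, 36/233=0.1545
Σ p₁ᵢp₂ᵢ = 0.073547 + 0.065713 + 0.001027 + 0.064566 = 0.204853
Σp_1ᵢ² = 0.2090² + 0.1343² + 0.2388² + 0.4179² = 0.043681 + 0.018036 + 0.057025 + 0.174640 = 0.293382
Σp_2ᵢ² = 0.3519² + 0.4893² + 0.0043² + 0.1545² = 0.123834 + 0.239414 + 0.000018 + 0.023870 = 0.387136
O = 0.204853 / √(0.293382 × 0.387136) = 0.204853 / 0.3370144 = 0.6078

0.61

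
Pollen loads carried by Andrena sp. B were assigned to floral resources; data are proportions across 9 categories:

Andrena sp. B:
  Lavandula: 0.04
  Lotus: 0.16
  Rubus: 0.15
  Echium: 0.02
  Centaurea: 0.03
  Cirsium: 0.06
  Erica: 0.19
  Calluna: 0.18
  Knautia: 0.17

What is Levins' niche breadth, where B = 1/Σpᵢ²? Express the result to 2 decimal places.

6.58

Σpᵢ² = 0.04² + 0.16² + 0.15² + 0.02² + 0.03² + 0.06² + 0.19² + 0.18² + 0.17² = 0.0016 + 0.0256 + 0.0225 + 0.0004 + 0.0009 + 0.0036 + 0.0361 + 0.0324 + 0.0289 = 0.1520
B = 1 / 0.1520 = 6.5789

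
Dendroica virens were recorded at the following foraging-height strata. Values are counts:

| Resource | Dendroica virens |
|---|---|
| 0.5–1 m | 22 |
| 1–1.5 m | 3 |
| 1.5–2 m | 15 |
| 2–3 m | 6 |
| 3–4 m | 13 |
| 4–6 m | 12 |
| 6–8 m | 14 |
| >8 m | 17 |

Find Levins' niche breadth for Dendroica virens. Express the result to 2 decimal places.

6.70

Proportions for Dendroica virens (n=102): 22/102=0.2157, 3/102=0.0294, 15/102=0.1471, 6/102=0.0588, 13/102=0.1275, 12/102=0.1176, 14/102=0.1373, 17/102=0.1667
Σpᵢ² = 0.2157² + 0.0294² + 0.1471² + 0.0588² + 0.1275² + 0.1176² + 0.1373² + 0.1667² = 0.046526 + 0.000864 + 0.021638 + 0.003457 + 0.016256 + 0.013830 + 0.018851 + 0.027789 = 0.149211
B = 1 / 0.149211 = 6.7019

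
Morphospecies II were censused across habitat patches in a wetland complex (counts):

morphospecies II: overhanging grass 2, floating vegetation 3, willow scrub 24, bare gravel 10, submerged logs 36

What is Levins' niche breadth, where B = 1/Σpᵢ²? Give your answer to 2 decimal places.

2.83

Proportions for morphospecies II (n=75): 2/75=0.0267, 3/75=0.0400, 24/75=0.3200, 10/75=0.1333, 36/75=0.4800
Σpᵢ² = 0.0267² + 0.0400² + 0.3200² + 0.1333² + 0.4800² = 0.000713 + 0.001600 + 0.102400 + 0.017769 + 0.230400 = 0.352882
B = 1 / 0.352882 = 2.8338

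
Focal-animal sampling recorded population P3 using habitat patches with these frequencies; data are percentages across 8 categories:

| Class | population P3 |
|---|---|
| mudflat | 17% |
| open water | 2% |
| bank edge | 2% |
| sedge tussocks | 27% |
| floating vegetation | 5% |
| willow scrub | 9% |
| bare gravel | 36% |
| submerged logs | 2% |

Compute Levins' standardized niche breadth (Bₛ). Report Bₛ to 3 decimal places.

0.445

Convert percentages to proportions (divide by 100).
Σpᵢ² = 0.17² + 0.02² + 0.02² + 0.27² + 0.05² + 0.09² + 0.36² + 0.02² = 0.0289 + 0.0004 + 0.0004 + 0.0729 + 0.0025 + 0.0081 + 0.1296 + 0.0004 = 0.2432
B = 1 / 0.2432 = 4.11184
Bₛ = (B − 1)/(n − 1) = (4.11184 − 1)/(8 − 1) = 3.11184/7 = 0.44455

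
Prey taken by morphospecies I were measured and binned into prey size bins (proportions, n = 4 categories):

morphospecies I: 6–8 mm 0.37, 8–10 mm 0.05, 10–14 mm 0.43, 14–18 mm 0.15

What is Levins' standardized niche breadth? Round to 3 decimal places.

0.628

Σpᵢ² = 0.37² + 0.05² + 0.43² + 0.15² = 0.1369 + 0.0025 + 0.1849 + 0.0225 = 0.3468
B = 1 / 0.3468 = 2.88351
Bₛ = (B − 1)/(n − 1) = (2.88351 − 1)/(4 − 1) = 1.88351/3 = 0.62784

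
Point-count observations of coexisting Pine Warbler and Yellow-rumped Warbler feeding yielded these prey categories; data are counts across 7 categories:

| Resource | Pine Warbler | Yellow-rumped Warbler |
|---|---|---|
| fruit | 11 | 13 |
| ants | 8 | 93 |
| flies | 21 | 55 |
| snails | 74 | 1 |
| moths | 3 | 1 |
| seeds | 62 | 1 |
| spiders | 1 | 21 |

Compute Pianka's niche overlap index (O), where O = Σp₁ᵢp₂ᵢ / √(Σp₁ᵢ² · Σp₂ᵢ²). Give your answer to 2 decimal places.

Proportions for Pine Warbler (n=180): 11/180=0.0611, 8/180=0.0444, 21/180=0.1167, 74/180=0.4111, 3/180=0.0167, 62/180=0.3444, 1/180=0.0056
Proportions for Yellow-rumped Warbler (n=185): 13/185=0.0703, 93/185=0.5027, 55/185=0.2973, 1/185=0.0054, 1/185=0.0054, 1/185=0.0054, 21/185=0.1135
Σ p₁ᵢp₂ᵢ = 0.004295 + 0.022320 + 0.034695 + 0.002220 + 0.000090 + 0.001860 + 0.000636 = 0.066116
Σp_1ᵢ² = 0.0611² + 0.0444² + 0.1167² + 0.4111² + 0.0167² + 0.3444² + 0.0056² = 0.003733 + 0.001971 + 0.013619 + 0.169003 + 0.000279 + 0.118611 + 0.000031 = 0.307247
Σp_2ᵢ² = 0.0703² + 0.5027² + 0.2973² + 0.0054² + 0.0054² + 0.0054² + 0.1135² = 0.004942 + 0.252707 + 0.088387 + 0.000029 + 0.000029 + 0.000029 + 0.012882 = 0.359005
O = 0.066116 / √(0.307247 × 0.359005) = 0.066116 / 0.3321193 = 0.1991

0.20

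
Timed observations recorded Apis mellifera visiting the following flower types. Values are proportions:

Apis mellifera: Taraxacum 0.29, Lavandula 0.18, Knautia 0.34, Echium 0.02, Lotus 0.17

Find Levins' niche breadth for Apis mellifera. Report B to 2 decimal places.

Σpᵢ² = 0.29² + 0.18² + 0.34² + 0.02² + 0.17² = 0.0841 + 0.0324 + 0.1156 + 0.0004 + 0.0289 = 0.2614
B = 1 / 0.2614 = 3.8256

3.83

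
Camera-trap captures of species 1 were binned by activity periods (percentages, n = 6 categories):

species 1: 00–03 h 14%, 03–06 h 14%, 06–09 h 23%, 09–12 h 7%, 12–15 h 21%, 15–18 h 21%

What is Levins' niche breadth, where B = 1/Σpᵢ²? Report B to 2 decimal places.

Convert percentages to proportions (divide by 100).
Σpᵢ² = 0.14² + 0.14² + 0.23² + 0.07² + 0.21² + 0.21² = 0.0196 + 0.0196 + 0.0529 + 0.0049 + 0.0441 + 0.0441 = 0.1852
B = 1 / 0.1852 = 5.3996

5.40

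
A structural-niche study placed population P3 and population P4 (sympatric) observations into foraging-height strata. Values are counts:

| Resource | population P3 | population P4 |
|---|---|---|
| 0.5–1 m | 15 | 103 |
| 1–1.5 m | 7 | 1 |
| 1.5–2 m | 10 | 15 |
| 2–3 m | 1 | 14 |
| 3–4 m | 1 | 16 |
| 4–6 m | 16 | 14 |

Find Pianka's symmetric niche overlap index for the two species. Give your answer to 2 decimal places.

0.73

Proportions for population P3 (n=50): 15/50=0.3000, 7/50=0.1400, 10/50=0.2000, 1/50=0.0200, 1/50=0.0200, 16/50=0.3200
Proportions for population P4 (n=163): 103/163=0.6319, 1/163=0.0061, 15/163=0.0920, 14/163=0.0859, 16/163=0.0982, 14/163=0.0859
Σ p₁ᵢp₂ᵢ = 0.189570 + 0.000854 + 0.018400 + 0.001718 + 0.001964 + 0.027488 = 0.239994
Σp_1ᵢ² = 0.3000² + 0.1400² + 0.2000² + 0.0200² + 0.0200² + 0.3200² = 0.090000 + 0.019600 + 0.040000 + 0.000400 + 0.000400 + 0.102400 = 0.252800
Σp_2ᵢ² = 0.6319² + 0.0061² + 0.0920² + 0.0859² + 0.0982² + 0.0859² = 0.399298 + 0.000037 + 0.008464 + 0.007379 + 0.009643 + 0.007379 = 0.432200
O = 0.239994 / √(0.252800 × 0.432200) = 0.239994 / 0.3305452 = 0.7261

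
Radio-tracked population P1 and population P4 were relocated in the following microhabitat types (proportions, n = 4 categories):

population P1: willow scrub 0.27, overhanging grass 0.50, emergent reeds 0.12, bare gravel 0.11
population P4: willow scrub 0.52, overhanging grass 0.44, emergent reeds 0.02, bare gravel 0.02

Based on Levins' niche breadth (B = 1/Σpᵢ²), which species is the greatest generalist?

Σp_P1ᵢ² = 0.27² + 0.50² + 0.12² + 0.11² = 0.0729 + 0.2500 + 0.0144 + 0.0121 = 0.3494
B_P1 = 1 / 0.3494 = 2.8620
Σp_P4ᵢ² = 0.52² + 0.44² + 0.02² + 0.02² = 0.2704 + 0.1936 + 0.0004 + 0.0004 = 0.4648
B_P4 = 1 / 0.4648 = 2.1515
Highest B → broadest niche (most generalist): population P1 (B = 2.86).

population P1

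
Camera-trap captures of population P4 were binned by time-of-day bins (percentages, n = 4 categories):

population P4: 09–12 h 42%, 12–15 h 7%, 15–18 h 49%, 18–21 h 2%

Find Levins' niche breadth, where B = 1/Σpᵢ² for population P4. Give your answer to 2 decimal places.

2.37

Convert percentages to proportions (divide by 100).
Σpᵢ² = 0.42² + 0.07² + 0.49² + 0.02² = 0.1764 + 0.0049 + 0.2401 + 0.0004 = 0.4218
B = 1 / 0.4218 = 2.3708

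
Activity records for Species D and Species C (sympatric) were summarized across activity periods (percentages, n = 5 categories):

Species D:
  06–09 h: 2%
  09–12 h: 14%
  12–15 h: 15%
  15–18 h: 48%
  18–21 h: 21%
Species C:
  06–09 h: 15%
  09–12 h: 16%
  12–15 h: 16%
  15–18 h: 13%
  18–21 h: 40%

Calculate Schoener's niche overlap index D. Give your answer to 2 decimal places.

0.65

Convert percentages to proportions (divide by 100).
Σ|p₁ᵢ − p₂ᵢ| = 0.13 + 0.02 + 0.01 + 0.35 + 0.19 = 0.70
D = 1 − ½ × 0.70 = 1 − 0.350 = 0.6500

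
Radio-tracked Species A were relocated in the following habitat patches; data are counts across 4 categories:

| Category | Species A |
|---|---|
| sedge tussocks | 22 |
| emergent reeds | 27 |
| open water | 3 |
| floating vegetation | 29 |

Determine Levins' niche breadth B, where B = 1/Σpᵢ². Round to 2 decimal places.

3.18

Proportions for Species A (n=81): 22/81=0.2716, 27/81=0.3333, 3/81=0.0370, 29/81=0.3580
Σpᵢ² = 0.2716² + 0.3333² + 0.0370² + 0.3580² = 0.073767 + 0.111089 + 0.001369 + 0.128164 = 0.314389
B = 1 / 0.314389 = 3.1808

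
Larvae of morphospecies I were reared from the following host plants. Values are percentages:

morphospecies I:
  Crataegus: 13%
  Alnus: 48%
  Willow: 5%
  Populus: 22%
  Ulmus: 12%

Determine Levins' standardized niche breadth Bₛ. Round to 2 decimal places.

Convert percentages to proportions (divide by 100).
Σpᵢ² = 0.13² + 0.48² + 0.05² + 0.22² + 0.12² = 0.0169 + 0.2304 + 0.0025 + 0.0484 + 0.0144 = 0.3126
B = 1 / 0.3126 = 3.1990
Bₛ = (B − 1)/(n − 1) = (3.1990 − 1)/(5 − 1) = 2.1990/4 = 0.5498

0.55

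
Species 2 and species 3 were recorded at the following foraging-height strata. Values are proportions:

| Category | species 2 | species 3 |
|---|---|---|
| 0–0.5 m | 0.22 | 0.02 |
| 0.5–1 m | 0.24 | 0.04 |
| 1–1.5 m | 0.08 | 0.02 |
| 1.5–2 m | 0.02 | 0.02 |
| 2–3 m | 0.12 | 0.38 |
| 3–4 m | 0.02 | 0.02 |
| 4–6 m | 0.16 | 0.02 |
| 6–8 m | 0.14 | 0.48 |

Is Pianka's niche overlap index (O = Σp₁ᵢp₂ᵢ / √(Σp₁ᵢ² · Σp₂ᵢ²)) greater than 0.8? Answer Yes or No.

No

Σ p₁ᵢp₂ᵢ = 0.0044 + 0.0096 + 0.0016 + 0.0004 + 0.0456 + 0.0004 + 0.0032 + 0.0672 = 0.1324
Σp_1ᵢ² = 0.22² + 0.24² + 0.08² + 0.02² + 0.12² + 0.02² + 0.16² + 0.14² = 0.0484 + 0.0576 + 0.0064 + 0.0004 + 0.0144 + 0.0004 + 0.0256 + 0.0196 = 0.1728
Σp_2ᵢ² = 0.02² + 0.04² + 0.02² + 0.02² + 0.38² + 0.02² + 0.02² + 0.48² = 0.0004 + 0.0016 + 0.0004 + 0.0004 + 0.1444 + 0.0004 + 0.0004 + 0.2304 = 0.3784
O = 0.1324 / √(0.1728 × 0.3784) = 0.1324 / 0.25571 = 0.5178
O = 0.5178 < 0.8 → No.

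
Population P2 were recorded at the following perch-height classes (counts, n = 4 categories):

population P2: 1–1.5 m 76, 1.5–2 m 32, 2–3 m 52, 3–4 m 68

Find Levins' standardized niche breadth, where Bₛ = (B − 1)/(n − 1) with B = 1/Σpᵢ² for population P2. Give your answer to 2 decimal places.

Proportions for population P2 (n=228): 76/228=0.3333, 32/228=0.1404, 52/228=0.2281, 68/228=0.2982
Σpᵢ² = 0.3333² + 0.1404² + 0.2281² + 0.2982² = 0.111089 + 0.019712 + 0.052030 + 0.088923 = 0.271754
B = 1 / 0.271754 = 3.6798
Bₛ = (B − 1)/(n − 1) = (3.6798 − 1)/(4 − 1) = 2.6798/3 = 0.8933

0.89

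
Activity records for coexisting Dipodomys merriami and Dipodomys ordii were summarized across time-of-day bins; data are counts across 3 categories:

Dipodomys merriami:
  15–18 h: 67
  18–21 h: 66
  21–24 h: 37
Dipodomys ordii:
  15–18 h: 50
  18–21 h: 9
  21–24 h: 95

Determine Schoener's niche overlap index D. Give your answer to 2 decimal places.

Proportions for Dipodomys merriami (n=170): 67/170=0.3941, 66/170=0.3882, 37/170=0.2176
Proportions for Dipodomys ordii (n=154): 50/154=0.3247, 9/154=0.0584, 95/154=0.6169
Σ|p₁ᵢ − p₂ᵢ| = 0.0694 + 0.3298 + 0.3993 = 0.7985
D = 1 − ½ × 0.7985 = 1 − 0.39925 = 0.60075

0.60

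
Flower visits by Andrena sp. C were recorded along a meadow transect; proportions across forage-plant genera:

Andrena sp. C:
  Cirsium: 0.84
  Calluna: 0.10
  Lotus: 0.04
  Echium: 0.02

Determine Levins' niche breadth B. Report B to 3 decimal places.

1.394

Σpᵢ² = 0.84² + 0.10² + 0.04² + 0.02² = 0.7056 + 0.0100 + 0.0016 + 0.0004 = 0.7176
B = 1 / 0.7176 = 1.39353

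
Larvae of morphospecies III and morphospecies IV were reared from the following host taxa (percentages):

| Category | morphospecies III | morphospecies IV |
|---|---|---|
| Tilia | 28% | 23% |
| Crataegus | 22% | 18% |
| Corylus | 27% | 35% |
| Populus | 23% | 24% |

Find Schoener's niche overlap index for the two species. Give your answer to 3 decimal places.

Convert percentages to proportions (divide by 100).
Σ|p₁ᵢ − p₂ᵢ| = 0.05 + 0.04 + 0.08 + 0.01 = 0.18
D = 1 − ½ × 0.18 = 1 − 0.090 = 0.91000

0.910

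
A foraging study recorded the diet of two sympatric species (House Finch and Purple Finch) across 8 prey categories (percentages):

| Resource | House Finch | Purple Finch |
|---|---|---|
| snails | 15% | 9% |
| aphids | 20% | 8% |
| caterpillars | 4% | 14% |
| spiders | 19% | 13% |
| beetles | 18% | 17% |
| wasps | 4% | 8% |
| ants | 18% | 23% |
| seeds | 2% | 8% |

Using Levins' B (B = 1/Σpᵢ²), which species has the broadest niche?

Purple Finch

Convert percentages to proportions (divide by 100).
Σp_Housᵢ² = 0.15² + 0.20² + 0.04² + 0.19² + 0.18² + 0.04² + 0.18² + 0.02² = 0.0225 + 0.0400 + 0.0016 + 0.0361 + 0.0324 + 0.0016 + 0.0324 + 0.0004 = 0.1670
B_Hous = 1 / 0.1670 = 5.9880
Σp_Purpᵢ² = 0.09² + 0.08² + 0.14² + 0.13² + 0.17² + 0.08² + 0.23² + 0.08² = 0.0081 + 0.0064 + 0.0196 + 0.0169 + 0.0289 + 0.0064 + 0.0529 + 0.0064 = 0.1456
B_Purp = 1 / 0.1456 = 6.8681
Highest B → broadest niche (most generalist): Purple Finch (B = 6.87).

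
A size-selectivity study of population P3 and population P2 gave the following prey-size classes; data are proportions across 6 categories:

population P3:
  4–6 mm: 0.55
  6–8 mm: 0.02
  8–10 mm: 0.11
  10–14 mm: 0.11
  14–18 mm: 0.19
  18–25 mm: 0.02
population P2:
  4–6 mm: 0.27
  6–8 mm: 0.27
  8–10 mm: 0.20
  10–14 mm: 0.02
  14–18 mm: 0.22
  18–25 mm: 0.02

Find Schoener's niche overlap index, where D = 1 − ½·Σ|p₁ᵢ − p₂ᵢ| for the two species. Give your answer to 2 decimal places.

Σ|p₁ᵢ − p₂ᵢ| = 0.28 + 0.25 + 0.09 + 0.09 + 0.03 + 0.00 = 0.74
D = 1 − ½ × 0.74 = 1 − 0.370 = 0.6300

0.63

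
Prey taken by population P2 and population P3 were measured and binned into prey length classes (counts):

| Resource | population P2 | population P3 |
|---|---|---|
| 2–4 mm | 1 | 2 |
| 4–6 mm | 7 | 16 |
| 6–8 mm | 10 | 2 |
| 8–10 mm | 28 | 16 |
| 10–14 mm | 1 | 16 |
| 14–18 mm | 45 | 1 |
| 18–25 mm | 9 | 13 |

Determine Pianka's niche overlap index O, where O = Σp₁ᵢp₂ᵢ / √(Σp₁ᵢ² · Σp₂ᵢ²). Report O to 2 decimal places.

Proportions for population P2 (n=101): 1/101=0.0099, 7/101=0.0693, 10/101=0.0990, 28/101=0.2772, 1/101=0.0099, 45/101=0.4455, 9/101=0.0891
Proportions for population P3 (n=66): 2/66=0.0303, 16/66=0.2424, 2/66=0.0303, 16/66=0.2424, 16/66=0.2424, 1/66=0.0152, 13/66=0.1970
Σ p₁ᵢp₂ᵢ = 0.000300 + 0.016798 + 0.003000 + 0.067193 + 0.002400 + 0.006772 + 0.017553 = 0.114016
Σp_1ᵢ² = 0.0099² + 0.0693² + 0.0990² + 0.2772² + 0.0099² + 0.4455² + 0.0891² = 0.000098 + 0.004802 + 0.009801 + 0.076840 + 0.000098 + 0.198470 + 0.007939 = 0.298048
Σp_2ᵢ² = 0.0303² + 0.2424² + 0.0303² + 0.2424² + 0.2424² + 0.0152² + 0.1970² = 0.000918 + 0.058758 + 0.000918 + 0.058758 + 0.058758 + 0.000231 + 0.038809 = 0.217150
O = 0.114016 / √(0.298048 × 0.217150) = 0.114016 / 0.2544035 = 0.4482

0.45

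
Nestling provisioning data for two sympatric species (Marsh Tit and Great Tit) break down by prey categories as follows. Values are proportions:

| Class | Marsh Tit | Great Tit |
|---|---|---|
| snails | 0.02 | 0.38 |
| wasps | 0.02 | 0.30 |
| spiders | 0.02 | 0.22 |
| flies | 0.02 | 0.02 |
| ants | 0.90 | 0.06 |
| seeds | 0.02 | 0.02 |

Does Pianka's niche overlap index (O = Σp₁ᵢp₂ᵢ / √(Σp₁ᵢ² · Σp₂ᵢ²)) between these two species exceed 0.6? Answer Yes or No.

Σ p₁ᵢp₂ᵢ = 0.0076 + 0.0060 + 0.0044 + 0.0004 + 0.0540 + 0.0004 = 0.0728
Σp_1ᵢ² = 0.02² + 0.02² + 0.02² + 0.02² + 0.90² + 0.02² = 0.0004 + 0.0004 + 0.0004 + 0.0004 + 0.8100 + 0.0004 = 0.8120
Σp_2ᵢ² = 0.38² + 0.30² + 0.22² + 0.02² + 0.06² + 0.02² = 0.1444 + 0.0900 + 0.0484 + 0.0004 + 0.0036 + 0.0004 = 0.2872
O = 0.0728 / √(0.8120 × 0.2872) = 0.0728 / 0.48291 = 0.1508
O = 0.1508 < 0.6 → No.

No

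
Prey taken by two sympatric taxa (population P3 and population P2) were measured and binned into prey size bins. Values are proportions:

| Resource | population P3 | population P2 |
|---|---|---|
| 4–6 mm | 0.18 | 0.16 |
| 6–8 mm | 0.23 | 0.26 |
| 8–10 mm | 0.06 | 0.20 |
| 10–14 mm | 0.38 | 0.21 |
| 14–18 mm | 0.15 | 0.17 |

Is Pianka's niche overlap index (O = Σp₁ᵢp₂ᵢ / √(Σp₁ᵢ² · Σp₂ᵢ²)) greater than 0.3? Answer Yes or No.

Yes

Σ p₁ᵢp₂ᵢ = 0.0288 + 0.0598 + 0.0120 + 0.0798 + 0.0255 = 0.2059
Σp_1ᵢ² = 0.18² + 0.23² + 0.06² + 0.38² + 0.15² = 0.0324 + 0.0529 + 0.0036 + 0.1444 + 0.0225 = 0.2558
Σp_2ᵢ² = 0.16² + 0.26² + 0.20² + 0.21² + 0.17² = 0.0256 + 0.0676 + 0.0400 + 0.0441 + 0.0289 = 0.2062
O = 0.2059 / √(0.2558 × 0.2062) = 0.2059 / 0.22966 = 0.8965
O = 0.8965 > 0.3 → Yes.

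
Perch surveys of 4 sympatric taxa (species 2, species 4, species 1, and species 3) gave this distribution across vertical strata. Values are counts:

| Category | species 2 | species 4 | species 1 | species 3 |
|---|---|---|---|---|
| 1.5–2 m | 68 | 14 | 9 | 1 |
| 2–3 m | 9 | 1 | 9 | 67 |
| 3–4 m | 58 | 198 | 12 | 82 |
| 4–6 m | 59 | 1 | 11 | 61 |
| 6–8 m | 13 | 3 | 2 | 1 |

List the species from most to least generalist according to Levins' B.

species 1 > species 2 > species 3 > species 4

Proportions for species 2 (n=207): 68/207=0.3285, 9/207=0.0435, 58/207=0.2802, 59/207=0.2850, 13/207=0.0628
Proportions for species 4 (n=217): 14/217=0.0645, 1/217=0.0046, 198/217=0.9124, 1/217=0.0046, 3/217=0.0138
Proportions for species 1 (n=43): 9/43=0.2093, 9/43=0.2093, 12/43=0.2791, 11/43=0.2558, 2/43=0.0465
Proportions for species 3 (n=212): 1/212=0.0047, 67/212=0.3160, 82/212=0.3868, 61/212=0.2877, 1/212=0.0047
Σp_2ᵢ² = 0.3285² + 0.0435² + 0.2802² + 0.2850² + 0.0628² = 0.107912 + 0.001892 + 0.078512 + 0.081225 + 0.003944 = 0.273485
B_2 = 1 / 0.273485 = 3.6565
Σp_4ᵢ² = 0.0645² + 0.0046² + 0.9124² + 0.0046² + 0.0138² = 0.004160 + 0.000021 + 0.832474 + 0.000021 + 0.000190 = 0.836866
B_4 = 1 / 0.836866 = 1.1949
Σp_1ᵢ² = 0.2093² + 0.2093² + 0.2791² + 0.2558² + 0.0465² = 0.043806 + 0.043806 + 0.077897 + 0.065434 + 0.002162 = 0.233105
B_1 = 1 / 0.233105 = 4.2899
Σp_3ᵢ² = 0.0047² + 0.3160² + 0.3868² + 0.2877² + 0.0047² = 0.000022 + 0.099856 + 0.149614 + 0.082771 + 0.000022 = 0.332285
B_3 = 1 / 0.332285 = 3.0095
Ranking by B (broadest → narrowest): species 1 (4.29) > species 2 (3.66) > species 3 (3.01) > species 4 (1.19)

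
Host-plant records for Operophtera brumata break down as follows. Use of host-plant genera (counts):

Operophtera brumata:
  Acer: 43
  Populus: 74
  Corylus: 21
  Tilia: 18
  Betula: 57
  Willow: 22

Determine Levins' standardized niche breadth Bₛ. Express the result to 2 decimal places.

0.73

Proportions for Operophtera brumata (n=235): 43/235=0.1830, 74/235=0.3149, 21/235=0.0894, 18/235=0.0766, 57/235=0.2426, 22/235=0.0936
Σpᵢ² = 0.1830² + 0.3149² + 0.0894² + 0.0766² + 0.2426² + 0.0936² = 0.033489 + 0.099162 + 0.007992 + 0.005868 + 0.058855 + 0.008761 = 0.214127
B = 1 / 0.214127 = 4.6701
Bₛ = (B − 1)/(n − 1) = (4.6701 − 1)/(6 − 1) = 3.6701/5 = 0.7340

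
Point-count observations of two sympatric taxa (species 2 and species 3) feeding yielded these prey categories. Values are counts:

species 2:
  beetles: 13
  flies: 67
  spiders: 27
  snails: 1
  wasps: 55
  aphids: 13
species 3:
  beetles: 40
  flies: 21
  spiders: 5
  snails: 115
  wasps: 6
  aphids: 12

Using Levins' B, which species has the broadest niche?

species 2

Proportions for species 2 (n=176): 13/176=0.0739, 67/176=0.3807, 27/176=0.1534, 1/176=0.0057, 55/176=0.3125, 13/176=0.0739
Proportions for species 3 (n=199): 40/199=0.2010, 21/199=0.1055, 5/199=0.0251, 115/199=0.5779, 6/199=0.0302, 12/199=0.0603
Σp_2ᵢ² = 0.0739² + 0.3807² + 0.1534² + 0.0057² + 0.3125² + 0.0739² = 0.005461 + 0.144932 + 0.023532 + 0.000032 + 0.097656 + 0.005461 = 0.277074
B_2 = 1 / 0.277074 = 3.6091
Σp_3ᵢ² = 0.2010² + 0.1055² + 0.0251² + 0.5779² + 0.0302² + 0.0603² = 0.040401 + 0.011130 + 0.000630 + 0.333968 + 0.000912 + 0.003636 = 0.390677
B_3 = 1 / 0.390677 = 2.5597
Highest B → broadest niche (most generalist): species 2 (B = 3.61).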